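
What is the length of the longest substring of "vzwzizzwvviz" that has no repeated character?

3

add v: [v] len 1
add z: [v, z] len 2
add w: [v, z, w] len 3
add z (repeat z, move left end past it): [w, z] len 2
add i: [w, z, i] len 3
add z (repeat z, move left end past it): [i, z] len 2
add z (repeat z, move left end past it): [z] len 1
add w: [z, w] len 2
add v: [z, w, v] len 3
add v (repeat v, move left end past it): [v] len 1
add i: [v, i] len 2
add z: [v, i, z] len 3
Longest all-distinct length: 3.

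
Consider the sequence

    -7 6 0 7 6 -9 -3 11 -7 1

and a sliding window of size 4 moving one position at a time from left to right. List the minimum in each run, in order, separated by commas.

-7, 0, -9, -9, -9, -9, -7

Sliding a size-4 window across the 10 values:
-7 6 0 7 → min -7
6 0 7 6 → min 0
0 7 6 -9 → min -9
7 6 -9 -3 → min -9
6 -9 -3 11 → min -9
-9 -3 11 -7 → min -9
-3 11 -7 1 → min -7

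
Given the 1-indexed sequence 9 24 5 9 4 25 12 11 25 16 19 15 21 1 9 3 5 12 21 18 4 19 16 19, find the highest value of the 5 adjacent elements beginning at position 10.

Elements at indices 10..14: 16, 19, 15, 21, 1
max(16, 19, 15, 21, 1) = 21

21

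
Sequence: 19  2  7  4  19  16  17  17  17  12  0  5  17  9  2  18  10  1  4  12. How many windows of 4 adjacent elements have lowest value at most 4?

[19, 2, 7, 4] → min 2  ≤ 4 ✓
[2, 7, 4, 19] → min 2  ≤ 4 ✓
[7, 4, 19, 16] → min 4  ≤ 4 ✓
[4, 19, 16, 17] → min 4  ≤ 4 ✓
[19, 16, 17, 17] → min 16
[16, 17, 17, 17] → min 16
[17, 17, 17, 12] → min 12
[17, 17, 12, 0] → min 0  ≤ 4 ✓
[17, 12, 0, 5] → min 0  ≤ 4 ✓
[12, 0, 5, 17] → min 0  ≤ 4 ✓
[0, 5, 17, 9] → min 0  ≤ 4 ✓
[5, 17, 9, 2] → min 2  ≤ 4 ✓
[17, 9, 2, 18] → min 2  ≤ 4 ✓
[9, 2, 18, 10] → min 2  ≤ 4 ✓
[2, 18, 10, 1] → min 1  ≤ 4 ✓
[18, 10, 1, 4] → min 1  ≤ 4 ✓
[10, 1, 4, 12] → min 1  ≤ 4 ✓
14 windows satisfy the condition.

14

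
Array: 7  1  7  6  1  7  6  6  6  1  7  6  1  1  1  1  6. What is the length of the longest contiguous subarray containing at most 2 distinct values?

6

add 7: window [7] (1 distinct), len 1
add 1: window [7, 1] (2 distinct), len 2
add 7: window [7, 1, 7] (2 distinct), len 3
add 6: window [7, 6] (2 distinct), len 2
add 1: window [6, 1] (2 distinct), len 2
add 7: window [1, 7] (2 distinct), len 2
add 6: window [7, 6] (2 distinct), len 2
add 6: window [7, 6, 6] (2 distinct), len 3
add 6: window [7, 6, 6, 6] (2 distinct), len 4
add 1: window [6, 6, 6, 1] (2 distinct), len 4
add 7: window [1, 7] (2 distinct), len 2
add 6: window [7, 6] (2 distinct), len 2
add 1: window [6, 1] (2 distinct), len 2
add 1: window [6, 1, 1] (2 distinct), len 3
add 1: window [6, 1, 1, 1] (2 distinct), len 4
add 1: window [6, 1, 1, 1, 1] (2 distinct), len 5
add 6: window [6, 1, 1, 1, 1, 6] (2 distinct), len 6
Longest length with ≤2 distinct: 6.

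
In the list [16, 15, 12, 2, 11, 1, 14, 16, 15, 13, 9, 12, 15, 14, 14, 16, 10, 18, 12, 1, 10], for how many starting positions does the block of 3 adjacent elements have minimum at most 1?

5

16 15 12 → min 12
15 12 2 → min 2
12 2 11 → min 2
2 11 1 → min 1  ≤ 1 ✓
11 1 14 → min 1  ≤ 1 ✓
1 14 16 → min 1  ≤ 1 ✓
14 16 15 → min 14
16 15 13 → min 13
15 13 9 → min 9
13 9 12 → min 9
9 12 15 → min 9
12 15 14 → min 12
15 14 14 → min 14
14 14 16 → min 14
14 16 10 → min 10
16 10 18 → min 10
10 18 12 → min 10
18 12 1 → min 1  ≤ 1 ✓
12 1 10 → min 1  ≤ 1 ✓
5 windows satisfy the condition.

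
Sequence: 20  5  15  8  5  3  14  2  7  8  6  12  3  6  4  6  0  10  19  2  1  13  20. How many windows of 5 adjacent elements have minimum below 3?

12

[20, 5, 15, 8, 5] → min 5
[5, 15, 8, 5, 3] → min 3
[15, 8, 5, 3, 14] → min 3
[8, 5, 3, 14, 2] → min 2  < 3 ✓
[5, 3, 14, 2, 7] → min 2  < 3 ✓
[3, 14, 2, 7, 8] → min 2  < 3 ✓
[14, 2, 7, 8, 6] → min 2  < 3 ✓
[2, 7, 8, 6, 12] → min 2  < 3 ✓
[7, 8, 6, 12, 3] → min 3
[8, 6, 12, 3, 6] → min 3
[6, 12, 3, 6, 4] → min 3
[12, 3, 6, 4, 6] → min 3
[3, 6, 4, 6, 0] → min 0  < 3 ✓
[6, 4, 6, 0, 10] → min 0  < 3 ✓
[4, 6, 0, 10, 19] → min 0  < 3 ✓
[6, 0, 10, 19, 2] → min 0  < 3 ✓
[0, 10, 19, 2, 1] → min 0  < 3 ✓
[10, 19, 2, 1, 13] → min 1  < 3 ✓
[19, 2, 1, 13, 20] → min 1  < 3 ✓
12 windows satisfy the condition.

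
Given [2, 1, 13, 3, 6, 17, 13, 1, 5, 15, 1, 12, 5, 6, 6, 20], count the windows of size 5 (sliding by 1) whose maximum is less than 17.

2 1 13 3 6 → max 13  < 17 ✓
1 13 3 6 17 → max 17
13 3 6 17 13 → max 17
3 6 17 13 1 → max 17
6 17 13 1 5 → max 17
17 13 1 5 15 → max 17
13 1 5 15 1 → max 15  < 17 ✓
1 5 15 1 12 → max 15  < 17 ✓
5 15 1 12 5 → max 15  < 17 ✓
15 1 12 5 6 → max 15  < 17 ✓
1 12 5 6 6 → max 12  < 17 ✓
12 5 6 6 20 → max 20
6 windows satisfy the condition.

6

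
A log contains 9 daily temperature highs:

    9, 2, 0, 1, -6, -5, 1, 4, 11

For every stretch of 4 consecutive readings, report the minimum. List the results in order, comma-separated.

0, -6, -6, -6, -6, -5

9 2 0 1 → min 0
2 0 1 -6 → min -6
0 1 -6 -5 → min -6
1 -6 -5 1 → min -6
-6 -5 1 4 → min -6
-5 1 4 11 → min -5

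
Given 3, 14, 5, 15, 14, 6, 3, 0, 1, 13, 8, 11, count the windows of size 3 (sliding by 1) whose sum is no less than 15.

(3, 14, 5) → sum 22  ≥ 15 ✓
(14, 5, 15) → sum 34  ≥ 15 ✓
(5, 15, 14) → sum 34  ≥ 15 ✓
(15, 14, 6) → sum 35  ≥ 15 ✓
(14, 6, 3) → sum 23  ≥ 15 ✓
(6, 3, 0) → sum 9
(3, 0, 1) → sum 4
(0, 1, 13) → sum 14
(1, 13, 8) → sum 22  ≥ 15 ✓
(13, 8, 11) → sum 32  ≥ 15 ✓
7 windows satisfy the condition.

7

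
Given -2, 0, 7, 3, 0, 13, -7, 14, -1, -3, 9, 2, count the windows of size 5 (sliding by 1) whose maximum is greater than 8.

7

(-2, 0, 7, 3, 0) → max 7
(0, 7, 3, 0, 13) → max 13  > 8 ✓
(7, 3, 0, 13, -7) → max 13  > 8 ✓
(3, 0, 13, -7, 14) → max 14  > 8 ✓
(0, 13, -7, 14, -1) → max 14  > 8 ✓
(13, -7, 14, -1, -3) → max 14  > 8 ✓
(-7, 14, -1, -3, 9) → max 14  > 8 ✓
(14, -1, -3, 9, 2) → max 14  > 8 ✓
7 windows satisfy the condition.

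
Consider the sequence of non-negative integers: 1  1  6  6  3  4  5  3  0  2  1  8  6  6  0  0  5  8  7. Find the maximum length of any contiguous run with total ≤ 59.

17

add 1: [1] sum 1, len 1
add 1: [1, 1] sum 2, len 2
add 6: [1, 1, 6] sum 8, len 3
add 6: [1, 1, 6, 6] sum 14, len 4
add 3: [1, 1, 6, 6, 3] sum 17, len 5
add 4: [1, 1, 6, 6, 3, 4] sum 21, len 6
add 5: [1, 1, 6, 6, 3, 4, 5] sum 26, len 7
add 3: [1, 1, 6, 6, 3, 4, 5, 3] sum 29, len 8
add 0: [1, 1, 6, 6, 3, 4, 5, 3, 0] sum 29, len 9
add 2: [1, 1, 6, 6, 3, 4, 5, 3, 0, 2] sum 31, len 10
add 1: [1, 1, 6, 6, 3, 4, 5, 3, 0, 2, 1] sum 32, len 11
add 8: [1, 1, 6, 6, 3, 4, 5, 3, 0, 2, 1, 8] sum 40, len 12
add 6: [1, 1, 6, 6, 3, 4, 5, 3, 0, 2, 1, 8, 6] sum 46, len 13
add 6: [1, 1, 6, 6, 3, 4, 5, 3, 0, 2, 1, 8, 6, 6] sum 52, len 14
add 0: [1, 1, 6, 6, 3, 4, 5, 3, 0, 2, 1, 8, 6, 6, 0] sum 52, len 15
add 0: [1, 1, 6, 6, 3, 4, 5, 3, 0, 2, 1, 8, 6, 6, 0, 0] sum 52, len 16
add 5: [1, 1, 6, 6, 3, 4, 5, 3, 0, 2, 1, 8, 6, 6, 0, 0, 5] sum 57, len 17
add 8: [6, 3, 4, 5, 3, 0, 2, 1, 8, 6, 6, 0, 0, 5, 8] sum 57, len 15
add 7: [3, 4, 5, 3, 0, 2, 1, 8, 6, 6, 0, 0, 5, 8, 7] sum 58, len 15
Longest length seen: 17.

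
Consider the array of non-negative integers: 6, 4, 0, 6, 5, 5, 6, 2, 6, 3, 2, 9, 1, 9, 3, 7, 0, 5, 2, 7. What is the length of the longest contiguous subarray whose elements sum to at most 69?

add 6: [6] sum 6, len 1
add 4: [6, 4] sum 10, len 2
add 0: [6, 4, 0] sum 10, len 3
add 6: [6, 4, 0, 6] sum 16, len 4
add 5: [6, 4, 0, 6, 5] sum 21, len 5
add 5: [6, 4, 0, 6, 5, 5] sum 26, len 6
add 6: [6, 4, 0, 6, 5, 5, 6] sum 32, len 7
add 2: [6, 4, 0, 6, 5, 5, 6, 2] sum 34, len 8
add 6: [6, 4, 0, 6, 5, 5, 6, 2, 6] sum 40, len 9
add 3: [6, 4, 0, 6, 5, 5, 6, 2, 6, 3] sum 43, len 10
add 2: [6, 4, 0, 6, 5, 5, 6, 2, 6, 3, 2] sum 45, len 11
add 9: [6, 4, 0, 6, 5, 5, 6, 2, 6, 3, 2, 9] sum 54, len 12
add 1: [6, 4, 0, 6, 5, 5, 6, 2, 6, 3, 2, 9, 1] sum 55, len 13
add 9: [6, 4, 0, 6, 5, 5, 6, 2, 6, 3, 2, 9, 1, 9] sum 64, len 14
add 3: [6, 4, 0, 6, 5, 5, 6, 2, 6, 3, 2, 9, 1, 9, 3] sum 67, len 15
add 7: [4, 0, 6, 5, 5, 6, 2, 6, 3, 2, 9, 1, 9, 3, 7] sum 68, len 15
add 0: [4, 0, 6, 5, 5, 6, 2, 6, 3, 2, 9, 1, 9, 3, 7, 0] sum 68, len 16
add 5: [0, 6, 5, 5, 6, 2, 6, 3, 2, 9, 1, 9, 3, 7, 0, 5] sum 69, len 16
add 2: [5, 5, 6, 2, 6, 3, 2, 9, 1, 9, 3, 7, 0, 5, 2] sum 65, len 15
add 7: [5, 6, 2, 6, 3, 2, 9, 1, 9, 3, 7, 0, 5, 2, 7] sum 67, len 15
Longest length seen: 16.

16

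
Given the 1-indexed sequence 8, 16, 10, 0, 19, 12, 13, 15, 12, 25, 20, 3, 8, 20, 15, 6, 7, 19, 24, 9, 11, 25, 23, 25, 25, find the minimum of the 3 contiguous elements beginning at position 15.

6

Elements at indices 15..17: 15, 6, 7
min(15, 6, 7) = 6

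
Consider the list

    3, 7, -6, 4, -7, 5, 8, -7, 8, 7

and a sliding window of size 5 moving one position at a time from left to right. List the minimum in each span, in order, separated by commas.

3 7 -6 4 -7 → min -7
7 -6 4 -7 5 → min -7
-6 4 -7 5 8 → min -7
4 -7 5 8 -7 → min -7
-7 5 8 -7 8 → min -7
5 8 -7 8 7 → min -7

-7, -7, -7, -7, -7, -7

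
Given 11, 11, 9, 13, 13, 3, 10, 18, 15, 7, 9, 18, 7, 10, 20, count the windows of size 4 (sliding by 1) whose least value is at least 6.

[11, 11, 9, 13] → min 9  ≥ 6 ✓
[11, 9, 13, 13] → min 9  ≥ 6 ✓
[9, 13, 13, 3] → min 3
[13, 13, 3, 10] → min 3
[13, 3, 10, 18] → min 3
[3, 10, 18, 15] → min 3
[10, 18, 15, 7] → min 7  ≥ 6 ✓
[18, 15, 7, 9] → min 7  ≥ 6 ✓
[15, 7, 9, 18] → min 7  ≥ 6 ✓
[7, 9, 18, 7] → min 7  ≥ 6 ✓
[9, 18, 7, 10] → min 7  ≥ 6 ✓
[18, 7, 10, 20] → min 7  ≥ 6 ✓
8 windows satisfy the condition.

8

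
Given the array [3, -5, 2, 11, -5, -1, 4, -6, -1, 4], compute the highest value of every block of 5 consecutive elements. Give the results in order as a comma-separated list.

Sliding a size-5 window across the 10 values:
3 -5 2 11 -5 → max 11
-5 2 11 -5 -1 → max 11
2 11 -5 -1 4 → max 11
11 -5 -1 4 -6 → max 11
-5 -1 4 -6 -1 → max 4
-1 4 -6 -1 4 → max 4

11, 11, 11, 11, 4, 4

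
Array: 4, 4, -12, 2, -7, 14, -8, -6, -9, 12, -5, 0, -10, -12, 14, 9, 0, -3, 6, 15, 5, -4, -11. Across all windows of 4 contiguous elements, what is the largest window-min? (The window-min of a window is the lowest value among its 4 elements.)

-3

(4, 4, -12, 2) → min -12
(4, -12, 2, -7) → min -12
(-12, 2, -7, 14) → min -12
(2, -7, 14, -8) → min -8
(-7, 14, -8, -6) → min -8
(14, -8, -6, -9) → min -9
(-8, -6, -9, 12) → min -9
(-6, -9, 12, -5) → min -9
(-9, 12, -5, 0) → min -9
(12, -5, 0, -10) → min -10
(-5, 0, -10, -12) → min -12
(0, -10, -12, 14) → min -12
(-10, -12, 14, 9) → min -12
(-12, 14, 9, 0) → min -12
(14, 9, 0, -3) → min -3
(9, 0, -3, 6) → min -3
(0, -3, 6, 15) → min -3
(-3, 6, 15, 5) → min -3
(6, 15, 5, -4) → min -4
(15, 5, -4, -11) → min -11
Largest of these is -3.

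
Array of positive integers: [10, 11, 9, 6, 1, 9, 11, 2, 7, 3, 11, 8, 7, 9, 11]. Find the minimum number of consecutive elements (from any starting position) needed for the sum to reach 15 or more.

2

add 10: running sum 10 < 15
end 1: [10, 11] sum 21, len 2
end 2: [11, 9] sum 20, len 2
end 3: [9, 6] sum 15, len 2
end 4: [9, 6, 1] sum 16, len 3
end 5: [6, 1, 9] sum 16, len 3
end 6: [9, 11] sum 20, len 2
end 7: [9, 11, 2] sum 22, len 3
end 8: [11, 2, 7] sum 20, len 3
end 9: [11, 2, 7, 3] sum 23, len 4
end 10: [7, 3, 11] sum 21, len 3
end 11: [11, 8] sum 19, len 2
end 12: [8, 7] sum 15, len 2
end 13: [7, 9] sum 16, len 2
end 14: [9, 11] sum 20, len 2
Shortest qualifying length: 2.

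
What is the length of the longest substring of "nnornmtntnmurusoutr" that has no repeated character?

[n] len 1
[n] len 1
[n, o] len 2
[n, o, r] len 3
[o, r, n] len 3
[o, r, n, m] len 4
[o, r, n, m, t] len 5
[m, t, n] len 3
[n, t] len 2
[t, n] len 2
[t, n, m] len 3
[t, n, m, u] len 4
[t, n, m, u, r] len 5
[r, u] len 2
[r, u, s] len 3
[r, u, s, o] len 4
[s, o, u] len 3
[s, o, u, t] len 4
[s, o, u, t, r] len 5
Longest all-distinct length: 5.

5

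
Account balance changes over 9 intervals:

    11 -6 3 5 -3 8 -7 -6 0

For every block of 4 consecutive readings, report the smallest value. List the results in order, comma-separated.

-6, -6, -3, -7, -7, -7

Sliding a size-4 window across the 9 values:
(11, -6, 3, 5) → min -6
(-6, 3, 5, -3) → min -6
(3, 5, -3, 8) → min -3
(5, -3, 8, -7) → min -7
(-3, 8, -7, -6) → min -7
(8, -7, -6, 0) → min -7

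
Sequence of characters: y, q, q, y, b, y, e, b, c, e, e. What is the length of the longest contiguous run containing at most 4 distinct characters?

add y: window [y] (1 distinct), len 1
add q: window [y, q] (2 distinct), len 2
add q: window [y, q, q] (2 distinct), len 3
add y: window [y, q, q, y] (2 distinct), len 4
add b: window [y, q, q, y, b] (3 distinct), len 5
add y: window [y, q, q, y, b, y] (3 distinct), len 6
add e: window [y, q, q, y, b, y, e] (4 distinct), len 7
add b: window [y, q, q, y, b, y, e, b] (4 distinct), len 8
add c: window [y, b, y, e, b, c] (4 distinct), len 6
add e: window [y, b, y, e, b, c, e] (4 distinct), len 7
add e: window [y, b, y, e, b, c, e, e] (4 distinct), len 8
Longest length with ≤4 distinct: 8.

8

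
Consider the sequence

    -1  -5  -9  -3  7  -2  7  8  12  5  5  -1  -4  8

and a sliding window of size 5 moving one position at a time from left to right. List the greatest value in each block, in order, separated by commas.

Sliding a size-5 window across the 14 values:
[-1, -5, -9, -3, 7] → max 7
[-5, -9, -3, 7, -2] → max 7
[-9, -3, 7, -2, 7] → max 7
[-3, 7, -2, 7, 8] → max 8
[7, -2, 7, 8, 12] → max 12
[-2, 7, 8, 12, 5] → max 12
[7, 8, 12, 5, 5] → max 12
[8, 12, 5, 5, -1] → max 12
[12, 5, 5, -1, -4] → max 12
[5, 5, -1, -4, 8] → max 8

7, 7, 7, 8, 12, 12, 12, 12, 12, 8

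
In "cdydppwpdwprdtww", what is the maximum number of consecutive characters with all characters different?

5

add c: [c] len 1
add d: [c, d] len 2
add y: [c, d, y] len 3
add d (repeat d, move left end past it): [y, d] len 2
add p: [y, d, p] len 3
add p (repeat p, move left end past it): [p] len 1
add w: [p, w] len 2
add p (repeat p, move left end past it): [w, p] len 2
add d: [w, p, d] len 3
add w (repeat w, move left end past it): [p, d, w] len 3
add p (repeat p, move left end past it): [d, w, p] len 3
add r: [d, w, p, r] len 4
add d (repeat d, move left end past it): [w, p, r, d] len 4
add t: [w, p, r, d, t] len 5
add w (repeat w, move left end past it): [p, r, d, t, w] len 5
add w (repeat w, move left end past it): [w] len 1
Longest all-distinct length: 5.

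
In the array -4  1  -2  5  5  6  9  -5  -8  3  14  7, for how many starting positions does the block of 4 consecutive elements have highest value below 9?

3

[-4, 1, -2, 5] → max 5  < 9 ✓
[1, -2, 5, 5] → max 5  < 9 ✓
[-2, 5, 5, 6] → max 6  < 9 ✓
[5, 5, 6, 9] → max 9
[5, 6, 9, -5] → max 9
[6, 9, -5, -8] → max 9
[9, -5, -8, 3] → max 9
[-5, -8, 3, 14] → max 14
[-8, 3, 14, 7] → max 14
3 windows satisfy the condition.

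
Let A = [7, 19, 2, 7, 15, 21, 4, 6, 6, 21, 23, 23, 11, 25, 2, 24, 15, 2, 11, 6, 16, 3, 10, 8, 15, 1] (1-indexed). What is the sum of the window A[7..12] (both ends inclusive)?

83

Elements at indices 7..12: 4, 6, 6, 21, 23, 23
sum(4, 6, 6, 21, 23, 23) = 83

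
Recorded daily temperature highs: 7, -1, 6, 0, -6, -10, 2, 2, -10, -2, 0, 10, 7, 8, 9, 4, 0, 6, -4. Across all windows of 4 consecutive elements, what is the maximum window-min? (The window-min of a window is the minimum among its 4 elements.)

7

Each size-4 window and its min:
(7, -1, 6, 0) → min -1
(-1, 6, 0, -6) → min -6
(6, 0, -6, -10) → min -10
(0, -6, -10, 2) → min -10
(-6, -10, 2, 2) → min -10
(-10, 2, 2, -10) → min -10
(2, 2, -10, -2) → min -10
(2, -10, -2, 0) → min -10
(-10, -2, 0, 10) → min -10
(-2, 0, 10, 7) → min -2
(0, 10, 7, 8) → min 0
(10, 7, 8, 9) → min 7
(7, 8, 9, 4) → min 4
(8, 9, 4, 0) → min 0
(9, 4, 0, 6) → min 0
(4, 0, 6, -4) → min -4
Maximum of these is 7.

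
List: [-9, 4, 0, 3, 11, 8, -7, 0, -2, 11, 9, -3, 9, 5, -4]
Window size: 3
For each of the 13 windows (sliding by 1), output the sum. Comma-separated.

(-9, 4, 0) → sum -5
(4, 0, 3) → sum 7
(0, 3, 11) → sum 14
(3, 11, 8) → sum 22
(11, 8, -7) → sum 12
(8, -7, 0) → sum 1
(-7, 0, -2) → sum -9
(0, -2, 11) → sum 9
(-2, 11, 9) → sum 18
(11, 9, -3) → sum 17
(9, -3, 9) → sum 15
(-3, 9, 5) → sum 11
(9, 5, -4) → sum 10

-5, 7, 14, 22, 12, 1, -9, 9, 18, 17, 15, 11, 10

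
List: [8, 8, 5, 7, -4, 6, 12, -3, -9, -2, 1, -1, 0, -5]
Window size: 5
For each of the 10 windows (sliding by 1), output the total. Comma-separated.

(8, 8, 5, 7, -4) → sum 24
(8, 5, 7, -4, 6) → sum 22
(5, 7, -4, 6, 12) → sum 26
(7, -4, 6, 12, -3) → sum 18
(-4, 6, 12, -3, -9) → sum 2
(6, 12, -3, -9, -2) → sum 4
(12, -3, -9, -2, 1) → sum -1
(-3, -9, -2, 1, -1) → sum -14
(-9, -2, 1, -1, 0) → sum -11
(-2, 1, -1, 0, -5) → sum -7

24, 22, 26, 18, 2, 4, -1, -14, -11, -7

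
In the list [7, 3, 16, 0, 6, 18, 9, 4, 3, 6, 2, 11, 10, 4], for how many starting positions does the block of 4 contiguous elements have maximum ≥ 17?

7 3 16 0 → max 16
3 16 0 6 → max 16
16 0 6 18 → max 18  ≥ 17 ✓
0 6 18 9 → max 18  ≥ 17 ✓
6 18 9 4 → max 18  ≥ 17 ✓
18 9 4 3 → max 18  ≥ 17 ✓
9 4 3 6 → max 9
4 3 6 2 → max 6
3 6 2 11 → max 11
6 2 11 10 → max 11
2 11 10 4 → max 11
4 windows satisfy the condition.

4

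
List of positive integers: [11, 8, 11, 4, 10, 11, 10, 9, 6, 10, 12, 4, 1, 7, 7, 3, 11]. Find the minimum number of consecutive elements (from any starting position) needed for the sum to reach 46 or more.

5

add 11: running sum 11 < 46
add 8: running sum 19 < 46
add 11: running sum 30 < 46
add 4: running sum 34 < 46
add 10: running sum 44 < 46
end 5: [11, 8, 11, 4, 10, 11] sum 55, len 6
end 6: [11, 4, 10, 11, 10] sum 46, len 5
end 7: [11, 4, 10, 11, 10, 9] sum 55, len 6
end 8: [10, 11, 10, 9, 6] sum 46, len 5
end 9: [11, 10, 9, 6, 10] sum 46, len 5
end 10: [10, 9, 6, 10, 12] sum 47, len 5
end 11: [10, 9, 6, 10, 12, 4] sum 51, len 6
end 12: [10, 9, 6, 10, 12, 4, 1] sum 52, len 7
end 13: [9, 6, 10, 12, 4, 1, 7] sum 49, len 7
end 14: [6, 10, 12, 4, 1, 7, 7] sum 47, len 7
end 15: [6, 10, 12, 4, 1, 7, 7, 3] sum 50, len 8
end 16: [10, 12, 4, 1, 7, 7, 3, 11] sum 55, len 8
Shortest qualifying length: 5.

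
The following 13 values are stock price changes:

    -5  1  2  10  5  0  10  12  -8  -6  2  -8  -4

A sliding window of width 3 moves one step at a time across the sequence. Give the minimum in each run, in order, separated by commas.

-5, 1, 2, 0, 0, 0, -8, -8, -8, -8, -8

(-5, 1, 2) → min -5
(1, 2, 10) → min 1
(2, 10, 5) → min 2
(10, 5, 0) → min 0
(5, 0, 10) → min 0
(0, 10, 12) → min 0
(10, 12, -8) → min -8
(12, -8, -6) → min -8
(-8, -6, 2) → min -8
(-6, 2, -8) → min -8
(2, -8, -4) → min -8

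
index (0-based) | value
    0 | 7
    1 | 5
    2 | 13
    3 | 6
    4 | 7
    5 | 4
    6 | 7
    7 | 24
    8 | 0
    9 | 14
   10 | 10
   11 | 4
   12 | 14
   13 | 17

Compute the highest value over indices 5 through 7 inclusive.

Elements at indices 5..7: 4, 7, 24
max(4, 7, 24) = 24

24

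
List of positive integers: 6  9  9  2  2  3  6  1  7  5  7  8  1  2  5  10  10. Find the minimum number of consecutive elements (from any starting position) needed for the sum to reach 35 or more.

6

add 6: running sum 6 < 35
add 9: running sum 15 < 35
add 9: running sum 24 < 35
add 2: running sum 26 < 35
add 2: running sum 28 < 35
add 3: running sum 31 < 35
end 6: [6, 9, 9, 2, 2, 3, 6] sum 37, len 7
end 7: [6, 9, 9, 2, 2, 3, 6, 1] sum 38, len 8
end 8: [9, 9, 2, 2, 3, 6, 1, 7] sum 39, len 8
end 9: [9, 2, 2, 3, 6, 1, 7, 5] sum 35, len 8
end 10: [9, 2, 2, 3, 6, 1, 7, 5, 7] sum 42, len 9
end 11: [3, 6, 1, 7, 5, 7, 8] sum 37, len 7
end 12: [6, 1, 7, 5, 7, 8, 1] sum 35, len 7
end 13: [6, 1, 7, 5, 7, 8, 1, 2] sum 37, len 8
end 14: [7, 5, 7, 8, 1, 2, 5] sum 35, len 7
end 15: [5, 7, 8, 1, 2, 5, 10] sum 38, len 7
end 16: [8, 1, 2, 5, 10, 10] sum 36, len 6
Shortest qualifying length: 6.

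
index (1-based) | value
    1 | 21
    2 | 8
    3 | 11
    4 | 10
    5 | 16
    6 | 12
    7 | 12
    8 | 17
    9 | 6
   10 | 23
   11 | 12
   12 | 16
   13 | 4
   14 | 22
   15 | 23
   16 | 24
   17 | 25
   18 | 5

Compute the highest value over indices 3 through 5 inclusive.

16

Elements at indices 3..5: 11, 10, 16
max(11, 10, 16) = 16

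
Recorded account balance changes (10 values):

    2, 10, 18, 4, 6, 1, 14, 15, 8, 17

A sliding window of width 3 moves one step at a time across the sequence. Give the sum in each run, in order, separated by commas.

30, 32, 28, 11, 21, 30, 37, 40

(2, 10, 18) → sum 30
(10, 18, 4) → sum 32
(18, 4, 6) → sum 28
(4, 6, 1) → sum 11
(6, 1, 14) → sum 21
(1, 14, 15) → sum 30
(14, 15, 8) → sum 37
(15, 8, 17) → sum 40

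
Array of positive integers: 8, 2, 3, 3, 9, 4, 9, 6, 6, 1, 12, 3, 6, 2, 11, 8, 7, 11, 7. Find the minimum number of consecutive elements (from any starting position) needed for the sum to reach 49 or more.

7

Extend right; whenever the sum reaches 49, record the length and shrink from the left:
add 8: running sum 8 < 49
add 2: running sum 10 < 49
add 3: running sum 13 < 49
add 3: running sum 16 < 49
add 9: running sum 25 < 49
add 4: running sum 29 < 49
add 9: running sum 38 < 49
add 6: running sum 44 < 49
end 8: [8, 2, 3, 3, 9, 4, 9, 6, 6] sum 50, len 9
end 9: [8, 2, 3, 3, 9, 4, 9, 6, 6, 1] sum 51, len 10
end 10: [3, 9, 4, 9, 6, 6, 1, 12] sum 50, len 8
end 11: [9, 4, 9, 6, 6, 1, 12, 3] sum 50, len 8
end 12: [9, 4, 9, 6, 6, 1, 12, 3, 6] sum 56, len 9
end 13: [4, 9, 6, 6, 1, 12, 3, 6, 2] sum 49, len 9
end 14: [9, 6, 6, 1, 12, 3, 6, 2, 11] sum 56, len 9
end 15: [6, 1, 12, 3, 6, 2, 11, 8] sum 49, len 8
end 16: [12, 3, 6, 2, 11, 8, 7] sum 49, len 7
end 17: [12, 3, 6, 2, 11, 8, 7, 11] sum 60, len 8
end 18: [6, 2, 11, 8, 7, 11, 7] sum 52, len 7
Shortest qualifying length: 7.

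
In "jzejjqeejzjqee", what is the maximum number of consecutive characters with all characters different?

4

add j: [j] len 1
add z: [j, z] len 2
add e: [j, z, e] len 3
add j (repeat j, move left end past it): [z, e, j] len 3
add j (repeat j, move left end past it): [j] len 1
add q: [j, q] len 2
add e: [j, q, e] len 3
add e (repeat e, move left end past it): [e] len 1
add j: [e, j] len 2
add z: [e, j, z] len 3
add j (repeat j, move left end past it): [z, j] len 2
add q: [z, j, q] len 3
add e: [z, j, q, e] len 4
add e (repeat e, move left end past it): [e] len 1
Longest all-distinct length: 4.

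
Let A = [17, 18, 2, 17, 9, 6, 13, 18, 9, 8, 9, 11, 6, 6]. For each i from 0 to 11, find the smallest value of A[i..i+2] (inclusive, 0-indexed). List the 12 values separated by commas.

2, 2, 2, 6, 6, 6, 9, 8, 8, 8, 6, 6

[17, 18, 2] → min 2
[18, 2, 17] → min 2
[2, 17, 9] → min 2
[17, 9, 6] → min 6
[9, 6, 13] → min 6
[6, 13, 18] → min 6
[13, 18, 9] → min 9
[18, 9, 8] → min 8
[9, 8, 9] → min 8
[8, 9, 11] → min 8
[9, 11, 6] → min 6
[11, 6, 6] → min 6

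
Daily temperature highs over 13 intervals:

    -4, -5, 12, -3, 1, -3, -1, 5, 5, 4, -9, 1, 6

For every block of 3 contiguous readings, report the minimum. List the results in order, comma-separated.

-5, -5, -3, -3, -3, -3, -1, 4, -9, -9, -9

(-4, -5, 12) → min -5
(-5, 12, -3) → min -5
(12, -3, 1) → min -3
(-3, 1, -3) → min -3
(1, -3, -1) → min -3
(-3, -1, 5) → min -3
(-1, 5, 5) → min -1
(5, 5, 4) → min 4
(5, 4, -9) → min -9
(4, -9, 1) → min -9
(-9, 1, 6) → min -9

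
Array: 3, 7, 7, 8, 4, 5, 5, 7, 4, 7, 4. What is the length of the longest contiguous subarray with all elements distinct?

4

add 3: [3] len 1
add 7: [3, 7] len 2
add 7 (repeat 7, move left end past it): [7] len 1
add 8: [7, 8] len 2
add 4: [7, 8, 4] len 3
add 5: [7, 8, 4, 5] len 4
add 5 (repeat 5, move left end past it): [5] len 1
add 7: [5, 7] len 2
add 4: [5, 7, 4] len 3
add 7 (repeat 7, move left end past it): [4, 7] len 2
add 4 (repeat 4, move left end past it): [7, 4] len 2
Longest all-distinct length: 4.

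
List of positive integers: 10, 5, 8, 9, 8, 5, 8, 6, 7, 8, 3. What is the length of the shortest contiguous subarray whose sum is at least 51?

add 10: running sum 10 < 51
add 5: running sum 15 < 51
add 8: running sum 23 < 51
add 9: running sum 32 < 51
add 8: running sum 40 < 51
add 5: running sum 45 < 51
add 8: shortest ending here [10, 5, 8, 9, 8, 5, 8] sum 53, len 7
add 6: shortest ending here [10, 5, 8, 9, 8, 5, 8, 6] sum 59, len 8
add 7: shortest ending here [8, 9, 8, 5, 8, 6, 7] sum 51, len 7
add 8: shortest ending here [9, 8, 5, 8, 6, 7, 8] sum 51, len 7
add 3: shortest ending here [9, 8, 5, 8, 6, 7, 8, 3] sum 54, len 8
Shortest qualifying length: 7.

7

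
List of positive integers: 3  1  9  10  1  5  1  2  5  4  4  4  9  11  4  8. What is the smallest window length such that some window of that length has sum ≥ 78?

add 3: running sum 3 < 78
add 1: running sum 4 < 78
add 9: running sum 13 < 78
add 10: running sum 23 < 78
add 1: running sum 24 < 78
add 5: running sum 29 < 78
add 1: running sum 30 < 78
add 2: running sum 32 < 78
add 5: running sum 37 < 78
add 4: running sum 41 < 78
add 4: running sum 45 < 78
add 4: running sum 49 < 78
add 9: running sum 58 < 78
add 11: running sum 69 < 78
add 4: running sum 73 < 78
add 8: shortest ending here [1, 9, 10, 1, 5, 1, 2, 5, 4, 4, 4, 9, 11, 4, 8] sum 78, len 15
Shortest qualifying length: 15.

15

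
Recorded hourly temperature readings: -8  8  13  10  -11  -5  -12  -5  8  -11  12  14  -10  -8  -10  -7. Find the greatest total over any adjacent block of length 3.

[-8, 8, 13] → sum 13
[8, 13, 10] → sum 31
[13, 10, -11] → sum 12
[10, -11, -5] → sum -6
[-11, -5, -12] → sum -28
[-5, -12, -5] → sum -22
[-12, -5, 8] → sum -9
[-5, 8, -11] → sum -8
[8, -11, 12] → sum 9
[-11, 12, 14] → sum 15
[12, 14, -10] → sum 16
[14, -10, -8] → sum -4
[-10, -8, -10] → sum -28
[-8, -10, -7] → sum -25
Greatest of these is 31.

31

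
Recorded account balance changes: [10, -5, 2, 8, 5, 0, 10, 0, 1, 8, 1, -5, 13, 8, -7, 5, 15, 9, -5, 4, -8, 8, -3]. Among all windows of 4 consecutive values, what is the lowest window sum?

-1

Each size-4 window and its sum:
(10, -5, 2, 8) → sum 15
(-5, 2, 8, 5) → sum 10
(2, 8, 5, 0) → sum 15
(8, 5, 0, 10) → sum 23
(5, 0, 10, 0) → sum 15
(0, 10, 0, 1) → sum 11
(10, 0, 1, 8) → sum 19
(0, 1, 8, 1) → sum 10
(1, 8, 1, -5) → sum 5
(8, 1, -5, 13) → sum 17
(1, -5, 13, 8) → sum 17
(-5, 13, 8, -7) → sum 9
(13, 8, -7, 5) → sum 19
(8, -7, 5, 15) → sum 21
(-7, 5, 15, 9) → sum 22
(5, 15, 9, -5) → sum 24
(15, 9, -5, 4) → sum 23
(9, -5, 4, -8) → sum 0
(-5, 4, -8, 8) → sum -1
(4, -8, 8, -3) → sum 1
Lowest of these is -1.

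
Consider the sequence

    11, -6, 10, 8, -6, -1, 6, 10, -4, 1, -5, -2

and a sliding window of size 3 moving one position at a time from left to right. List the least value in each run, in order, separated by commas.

11 -6 10 → min -6
-6 10 8 → min -6
10 8 -6 → min -6
8 -6 -1 → min -6
-6 -1 6 → min -6
-1 6 10 → min -1
6 10 -4 → min -4
10 -4 1 → min -4
-4 1 -5 → min -5
1 -5 -2 → min -5

-6, -6, -6, -6, -6, -1, -4, -4, -5, -5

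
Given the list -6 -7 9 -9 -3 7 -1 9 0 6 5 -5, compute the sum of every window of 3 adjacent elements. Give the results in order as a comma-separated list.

-4, -7, -3, -5, 3, 15, 8, 15, 11, 6

Sliding a size-3 window across the 12 values:
[-6, -7, 9] → sum -4
[-7, 9, -9] → sum -7
[9, -9, -3] → sum -3
[-9, -3, 7] → sum -5
[-3, 7, -1] → sum 3
[7, -1, 9] → sum 15
[-1, 9, 0] → sum 8
[9, 0, 6] → sum 15
[0, 6, 5] → sum 11
[6, 5, -5] → sum 6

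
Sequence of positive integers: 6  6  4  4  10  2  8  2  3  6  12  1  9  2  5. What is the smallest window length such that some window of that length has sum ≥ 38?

add 6: running sum 6 < 38
add 6: running sum 12 < 38
add 4: running sum 16 < 38
add 4: running sum 20 < 38
add 10: running sum 30 < 38
add 2: running sum 32 < 38
add 8: shortest ending here [6, 6, 4, 4, 10, 2, 8] sum 40, len 7
add 2: shortest ending here [6, 6, 4, 4, 10, 2, 8, 2] sum 42, len 8
add 3: shortest ending here [6, 4, 4, 10, 2, 8, 2, 3] sum 39, len 8
add 6: shortest ending here [4, 4, 10, 2, 8, 2, 3, 6] sum 39, len 8
add 12: shortest ending here [10, 2, 8, 2, 3, 6, 12] sum 43, len 7
add 1: shortest ending here [10, 2, 8, 2, 3, 6, 12, 1] sum 44, len 8
add 9: shortest ending here [8, 2, 3, 6, 12, 1, 9] sum 41, len 7
add 2: shortest ending here [8, 2, 3, 6, 12, 1, 9, 2] sum 43, len 8
add 5: shortest ending here [3, 6, 12, 1, 9, 2, 5] sum 38, len 7
Shortest qualifying length: 7.

7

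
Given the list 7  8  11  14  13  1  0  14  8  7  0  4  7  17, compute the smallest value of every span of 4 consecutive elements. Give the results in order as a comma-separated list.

7, 8, 1, 0, 0, 0, 0, 0, 0, 0, 0

7 8 11 14 → min 7
8 11 14 13 → min 8
11 14 13 1 → min 1
14 13 1 0 → min 0
13 1 0 14 → min 0
1 0 14 8 → min 0
0 14 8 7 → min 0
14 8 7 0 → min 0
8 7 0 4 → min 0
7 0 4 7 → min 0
0 4 7 17 → min 0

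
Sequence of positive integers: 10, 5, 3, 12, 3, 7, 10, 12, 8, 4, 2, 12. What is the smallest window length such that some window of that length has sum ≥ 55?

add 10: running sum 10 < 55
add 5: running sum 15 < 55
add 3: running sum 18 < 55
add 12: running sum 30 < 55
add 3: running sum 33 < 55
add 7: running sum 40 < 55
add 10: running sum 50 < 55
end 7: [10, 5, 3, 12, 3, 7, 10, 12] sum 62, len 8
end 8: [3, 12, 3, 7, 10, 12, 8] sum 55, len 7
end 9: [12, 3, 7, 10, 12, 8, 4] sum 56, len 7
end 10: [12, 3, 7, 10, 12, 8, 4, 2] sum 58, len 8
end 11: [7, 10, 12, 8, 4, 2, 12] sum 55, len 7
Shortest qualifying length: 7.

7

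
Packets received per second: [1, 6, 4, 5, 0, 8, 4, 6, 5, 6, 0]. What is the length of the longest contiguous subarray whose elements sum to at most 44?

add 1: [1] sum 1, len 1
add 6: [1, 6] sum 7, len 2
add 4: [1, 6, 4] sum 11, len 3
add 5: [1, 6, 4, 5] sum 16, len 4
add 0: [1, 6, 4, 5, 0] sum 16, len 5
add 8: [1, 6, 4, 5, 0, 8] sum 24, len 6
add 4: [1, 6, 4, 5, 0, 8, 4] sum 28, len 7
add 6: [1, 6, 4, 5, 0, 8, 4, 6] sum 34, len 8
add 5: [1, 6, 4, 5, 0, 8, 4, 6, 5] sum 39, len 9
add 6: [6, 4, 5, 0, 8, 4, 6, 5, 6] sum 44, len 9
add 0: [6, 4, 5, 0, 8, 4, 6, 5, 6, 0] sum 44, len 10
Longest length seen: 10.

10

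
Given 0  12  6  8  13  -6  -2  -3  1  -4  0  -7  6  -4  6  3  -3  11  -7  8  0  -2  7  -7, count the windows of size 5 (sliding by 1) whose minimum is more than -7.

0 12 6 8 13 → min 0  > -7 ✓
12 6 8 13 -6 → min -6  > -7 ✓
6 8 13 -6 -2 → min -6  > -7 ✓
8 13 -6 -2 -3 → min -6  > -7 ✓
13 -6 -2 -3 1 → min -6  > -7 ✓
-6 -2 -3 1 -4 → min -6  > -7 ✓
-2 -3 1 -4 0 → min -4  > -7 ✓
-3 1 -4 0 -7 → min -7
1 -4 0 -7 6 → min -7
-4 0 -7 6 -4 → min -7
0 -7 6 -4 6 → min -7
-7 6 -4 6 3 → min -7
6 -4 6 3 -3 → min -4  > -7 ✓
-4 6 3 -3 11 → min -4  > -7 ✓
6 3 -3 11 -7 → min -7
3 -3 11 -7 8 → min -7
-3 11 -7 8 0 → min -7
11 -7 8 0 -2 → min -7
-7 8 0 -2 7 → min -7
8 0 -2 7 -7 → min -7
9 windows satisfy the condition.

9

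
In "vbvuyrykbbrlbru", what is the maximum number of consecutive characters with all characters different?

[v] len 1
[v, b] len 2
[b, v] len 2
[b, v, u] len 3
[b, v, u, y] len 4
[b, v, u, y, r] len 5
[r, y] len 2
[r, y, k] len 3
[r, y, k, b] len 4
[b] len 1
[b, r] len 2
[b, r, l] len 3
[r, l, b] len 3
[l, b, r] len 3
[l, b, r, u] len 4
Longest all-distinct length: 5.

5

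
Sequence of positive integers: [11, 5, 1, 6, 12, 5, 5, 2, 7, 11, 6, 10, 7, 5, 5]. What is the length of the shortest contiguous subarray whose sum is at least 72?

add 11: running sum 11 < 72
add 5: running sum 16 < 72
add 1: running sum 17 < 72
add 6: running sum 23 < 72
add 12: running sum 35 < 72
add 5: running sum 40 < 72
add 5: running sum 45 < 72
add 2: running sum 47 < 72
add 7: running sum 54 < 72
add 11: running sum 65 < 72
add 6: running sum 71 < 72
end 11: [11, 5, 1, 6, 12, 5, 5, 2, 7, 11, 6, 10] sum 81, len 12
end 12: [1, 6, 12, 5, 5, 2, 7, 11, 6, 10, 7] sum 72, len 11
end 13: [6, 12, 5, 5, 2, 7, 11, 6, 10, 7, 5] sum 76, len 11
end 14: [12, 5, 5, 2, 7, 11, 6, 10, 7, 5, 5] sum 75, len 11
Shortest qualifying length: 11.

11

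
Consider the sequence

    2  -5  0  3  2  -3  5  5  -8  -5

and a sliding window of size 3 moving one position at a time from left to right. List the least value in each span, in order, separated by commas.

(2, -5, 0) → min -5
(-5, 0, 3) → min -5
(0, 3, 2) → min 0
(3, 2, -3) → min -3
(2, -3, 5) → min -3
(-3, 5, 5) → min -3
(5, 5, -8) → min -8
(5, -8, -5) → min -8

-5, -5, 0, -3, -3, -3, -8, -8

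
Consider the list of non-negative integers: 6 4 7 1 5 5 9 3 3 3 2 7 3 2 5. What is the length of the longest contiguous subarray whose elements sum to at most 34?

Extend to the right; shrink from the left whenever the sum exceeds 34:
add 6: [6] sum 6, len 1
add 4: [6, 4] sum 10, len 2
add 7: [6, 4, 7] sum 17, len 3
add 1: [6, 4, 7, 1] sum 18, len 4
add 5: [6, 4, 7, 1, 5] sum 23, len 5
add 5: [6, 4, 7, 1, 5, 5] sum 28, len 6
add 9: [4, 7, 1, 5, 5, 9] sum 31, len 6
add 3: [4, 7, 1, 5, 5, 9, 3] sum 34, len 7
add 3: [7, 1, 5, 5, 9, 3, 3] sum 33, len 7
add 3: [1, 5, 5, 9, 3, 3, 3] sum 29, len 7
add 2: [1, 5, 5, 9, 3, 3, 3, 2] sum 31, len 8
add 7: [5, 9, 3, 3, 3, 2, 7] sum 32, len 7
add 3: [9, 3, 3, 3, 2, 7, 3] sum 30, len 7
add 2: [9, 3, 3, 3, 2, 7, 3, 2] sum 32, len 8
add 5: [3, 3, 3, 2, 7, 3, 2, 5] sum 28, len 8
Longest length seen: 8.

8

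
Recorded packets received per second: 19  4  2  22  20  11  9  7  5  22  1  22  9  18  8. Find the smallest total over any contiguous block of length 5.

44

Window sums for each of the 11 positions:
[19, 4, 2, 22, 20] → sum 67
[4, 2, 22, 20, 11] → sum 59
[2, 22, 20, 11, 9] → sum 64
[22, 20, 11, 9, 7] → sum 69
[20, 11, 9, 7, 5] → sum 52
[11, 9, 7, 5, 22] → sum 54
[9, 7, 5, 22, 1] → sum 44
[7, 5, 22, 1, 22] → sum 57
[5, 22, 1, 22, 9] → sum 59
[22, 1, 22, 9, 18] → sum 72
[1, 22, 9, 18, 8] → sum 58
Smallest of these is 44.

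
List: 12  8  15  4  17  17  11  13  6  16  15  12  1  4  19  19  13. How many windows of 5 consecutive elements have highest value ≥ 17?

9

(12, 8, 15, 4, 17) → max 17  ≥ 17 ✓
(8, 15, 4, 17, 17) → max 17  ≥ 17 ✓
(15, 4, 17, 17, 11) → max 17  ≥ 17 ✓
(4, 17, 17, 11, 13) → max 17  ≥ 17 ✓
(17, 17, 11, 13, 6) → max 17  ≥ 17 ✓
(17, 11, 13, 6, 16) → max 17  ≥ 17 ✓
(11, 13, 6, 16, 15) → max 16
(13, 6, 16, 15, 12) → max 16
(6, 16, 15, 12, 1) → max 16
(16, 15, 12, 1, 4) → max 16
(15, 12, 1, 4, 19) → max 19  ≥ 17 ✓
(12, 1, 4, 19, 19) → max 19  ≥ 17 ✓
(1, 4, 19, 19, 13) → max 19  ≥ 17 ✓
9 windows satisfy the condition.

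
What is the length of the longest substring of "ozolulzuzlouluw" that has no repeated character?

add o: [o] len 1
add z: [o, z] len 2
add o (repeat o, move left end past it): [z, o] len 2
add l: [z, o, l] len 3
add u: [z, o, l, u] len 4
add l (repeat l, move left end past it): [u, l] len 2
add z: [u, l, z] len 3
add u (repeat u, move left end past it): [l, z, u] len 3
add z (repeat z, move left end past it): [u, z] len 2
add l: [u, z, l] len 3
add o: [u, z, l, o] len 4
add u (repeat u, move left end past it): [z, l, o, u] len 4
add l (repeat l, move left end past it): [o, u, l] len 3
add u (repeat u, move left end past it): [l, u] len 2
add w: [l, u, w] len 3
Longest all-distinct length: 4.

4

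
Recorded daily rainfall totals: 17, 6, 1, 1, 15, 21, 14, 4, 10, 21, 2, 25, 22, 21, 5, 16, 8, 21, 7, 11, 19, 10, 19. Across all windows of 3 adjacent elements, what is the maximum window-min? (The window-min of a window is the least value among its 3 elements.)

(17, 6, 1) → min 1
(6, 1, 1) → min 1
(1, 1, 15) → min 1
(1, 15, 21) → min 1
(15, 21, 14) → min 14
(21, 14, 4) → min 4
(14, 4, 10) → min 4
(4, 10, 21) → min 4
(10, 21, 2) → min 2
(21, 2, 25) → min 2
(2, 25, 22) → min 2
(25, 22, 21) → min 21
(22, 21, 5) → min 5
(21, 5, 16) → min 5
(5, 16, 8) → min 5
(16, 8, 21) → min 8
(8, 21, 7) → min 7
(21, 7, 11) → min 7
(7, 11, 19) → min 7
(11, 19, 10) → min 10
(19, 10, 19) → min 10
Maximum of these is 21.

21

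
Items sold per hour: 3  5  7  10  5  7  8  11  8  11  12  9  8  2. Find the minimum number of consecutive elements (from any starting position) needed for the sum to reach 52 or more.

6

add 3: running sum 3 < 52
add 5: running sum 8 < 52
add 7: running sum 15 < 52
add 10: running sum 25 < 52
add 5: running sum 30 < 52
add 7: running sum 37 < 52
add 8: running sum 45 < 52
end 7: [5, 7, 10, 5, 7, 8, 11] sum 53, len 7
end 8: [7, 10, 5, 7, 8, 11, 8] sum 56, len 7
end 9: [10, 5, 7, 8, 11, 8, 11] sum 60, len 7
end 10: [7, 8, 11, 8, 11, 12] sum 57, len 6
end 11: [8, 11, 8, 11, 12, 9] sum 59, len 6
end 12: [11, 8, 11, 12, 9, 8] sum 59, len 6
end 13: [11, 8, 11, 12, 9, 8, 2] sum 61, len 7
Shortest qualifying length: 6.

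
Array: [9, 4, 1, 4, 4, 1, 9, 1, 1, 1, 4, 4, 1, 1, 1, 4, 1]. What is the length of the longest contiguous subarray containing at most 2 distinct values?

add 9: window [9] (1 distinct), len 1
add 4: window [9, 4] (2 distinct), len 2
add 1: window [4, 1] (2 distinct), len 2
add 4: window [4, 1, 4] (2 distinct), len 3
add 4: window [4, 1, 4, 4] (2 distinct), len 4
add 1: window [4, 1, 4, 4, 1] (2 distinct), len 5
add 9: window [1, 9] (2 distinct), len 2
add 1: window [1, 9, 1] (2 distinct), len 3
add 1: window [1, 9, 1, 1] (2 distinct), len 4
add 1: window [1, 9, 1, 1, 1] (2 distinct), len 5
add 4: window [1, 1, 1, 4] (2 distinct), len 4
add 4: window [1, 1, 1, 4, 4] (2 distinct), len 5
add 1: window [1, 1, 1, 4, 4, 1] (2 distinct), len 6
add 1: window [1, 1, 1, 4, 4, 1, 1] (2 distinct), len 7
add 1: window [1, 1, 1, 4, 4, 1, 1, 1] (2 distinct), len 8
add 4: window [1, 1, 1, 4, 4, 1, 1, 1, 4] (2 distinct), len 9
add 1: window [1, 1, 1, 4, 4, 1, 1, 1, 4, 1] (2 distinct), len 10
Longest length with ≤2 distinct: 10.

10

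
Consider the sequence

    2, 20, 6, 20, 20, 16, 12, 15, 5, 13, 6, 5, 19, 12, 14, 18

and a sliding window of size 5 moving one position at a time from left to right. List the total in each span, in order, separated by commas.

68, 82, 74, 83, 68, 61, 51, 44, 48, 55, 56, 68

(2, 20, 6, 20, 20) → sum 68
(20, 6, 20, 20, 16) → sum 82
(6, 20, 20, 16, 12) → sum 74
(20, 20, 16, 12, 15) → sum 83
(20, 16, 12, 15, 5) → sum 68
(16, 12, 15, 5, 13) → sum 61
(12, 15, 5, 13, 6) → sum 51
(15, 5, 13, 6, 5) → sum 44
(5, 13, 6, 5, 19) → sum 48
(13, 6, 5, 19, 12) → sum 55
(6, 5, 19, 12, 14) → sum 56
(5, 19, 12, 14, 18) → sum 68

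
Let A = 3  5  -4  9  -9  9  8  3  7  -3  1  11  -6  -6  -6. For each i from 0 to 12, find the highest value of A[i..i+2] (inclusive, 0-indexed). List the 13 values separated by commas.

[3, 5, -4] → max 5
[5, -4, 9] → max 9
[-4, 9, -9] → max 9
[9, -9, 9] → max 9
[-9, 9, 8] → max 9
[9, 8, 3] → max 9
[8, 3, 7] → max 8
[3, 7, -3] → max 7
[7, -3, 1] → max 7
[-3, 1, 11] → max 11
[1, 11, -6] → max 11
[11, -6, -6] → max 11
[-6, -6, -6] → max -6

5, 9, 9, 9, 9, 9, 8, 7, 7, 11, 11, 11, -6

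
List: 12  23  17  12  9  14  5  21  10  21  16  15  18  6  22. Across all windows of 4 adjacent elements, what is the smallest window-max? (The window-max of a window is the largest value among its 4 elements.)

[12, 23, 17, 12] → max 23
[23, 17, 12, 9] → max 23
[17, 12, 9, 14] → max 17
[12, 9, 14, 5] → max 14
[9, 14, 5, 21] → max 21
[14, 5, 21, 10] → max 21
[5, 21, 10, 21] → max 21
[21, 10, 21, 16] → max 21
[10, 21, 16, 15] → max 21
[21, 16, 15, 18] → max 21
[16, 15, 18, 6] → max 18
[15, 18, 6, 22] → max 22
Smallest of these is 14.

14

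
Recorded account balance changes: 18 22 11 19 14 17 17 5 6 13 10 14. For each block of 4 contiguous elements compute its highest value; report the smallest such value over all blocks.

18 22 11 19 → max 22
22 11 19 14 → max 22
11 19 14 17 → max 19
19 14 17 17 → max 19
14 17 17 5 → max 17
17 17 5 6 → max 17
17 5 6 13 → max 17
5 6 13 10 → max 13
6 13 10 14 → max 14
Smallest of these is 13.

13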